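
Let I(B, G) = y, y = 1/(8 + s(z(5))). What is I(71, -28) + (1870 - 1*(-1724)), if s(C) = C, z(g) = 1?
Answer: 32347/9 ≈ 3594.1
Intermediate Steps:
y = 1/9 (y = 1/(8 + 1) = 1/9 ≈ 0.11111)
I(B, G) = 1/9
I(71, -28) + (1870 - 1*(-1724)) = 1/9 + (1870 - 1*(-1724)) = 1/9 + (1870 + 1724) = 1/9 + 3594 = 32347/9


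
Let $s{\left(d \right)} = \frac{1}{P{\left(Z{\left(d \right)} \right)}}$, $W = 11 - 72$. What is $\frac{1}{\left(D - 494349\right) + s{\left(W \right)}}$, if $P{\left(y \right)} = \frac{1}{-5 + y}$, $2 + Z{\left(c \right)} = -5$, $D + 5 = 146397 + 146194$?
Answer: $- \frac{1}{201775} \approx -4.956 \cdot 10^{-6}$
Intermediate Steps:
$W = -61$ ($W = 11 - 72 = -61$)
$D = 292586$ ($D = -5 + \left(146397 + 146194\right) = -5 + 292591 = 292586$)
$Z{\left(c \right)} = -7$ ($Z{\left(c \right)} = -2 - 5 = -7$)
$s{\left(d \right)} = -12$ ($s{\left(d \right)} = \frac{1}{\frac{1}{-5 - 7}} = \frac{1}{\frac{1}{-12}} = \frac{1}{- \frac{1}{12}} = -12$)
$\frac{1}{\left(D - 494349\right) + s{\left(W \right)}} = \frac{1}{\left(292586 - 494349\right) - 12} = \frac{1}{-201763 - 12} = \frac{1}{-201775} = - \frac{1}{201775}$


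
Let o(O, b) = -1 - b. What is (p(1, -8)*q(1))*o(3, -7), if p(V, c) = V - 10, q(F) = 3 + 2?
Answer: -270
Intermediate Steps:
q(F) = 5
p(V, c) = -10 + V
(p(1, -8)*q(1))*o(3, -7) = ((-10 + 1)*5)*(-1 - 1*(-7)) = (-9*5)*(-1 + 7) = -45*6 = -270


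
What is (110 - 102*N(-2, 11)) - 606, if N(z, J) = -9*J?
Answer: 9602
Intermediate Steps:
(110 - 102*N(-2, 11)) - 606 = (110 - (-918)*11) - 606 = (110 - 102*(-99)) - 606 = (110 + 10098) - 606 = 10208 - 606 = 9602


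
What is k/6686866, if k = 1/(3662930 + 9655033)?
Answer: 1/89055433973958 ≈ 1.1229e-14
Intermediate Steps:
k = 1/13317963 ≈ 7.5087e-8
k/6686866 = (1/13317963)/6686866 = (1/13317963)*(1/6686866) = 1/89055433973958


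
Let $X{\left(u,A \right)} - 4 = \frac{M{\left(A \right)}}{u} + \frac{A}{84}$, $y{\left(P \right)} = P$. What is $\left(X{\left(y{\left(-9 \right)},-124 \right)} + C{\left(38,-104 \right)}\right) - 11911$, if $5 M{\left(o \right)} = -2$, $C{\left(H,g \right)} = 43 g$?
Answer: $- \frac{5159836}{315} \approx -16380.0$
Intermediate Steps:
$M{\left(o \right)} = - \frac{2}{5}$ ($M{\left(o \right)} = \frac{1}{5} \left(-2\right) = - \frac{2}{5}$)
$X{\left(u,A \right)} = 4 - \frac{2}{5 u} + \frac{A}{84}$ ($X{\left(u,A \right)} = 4 + \left(- \frac{2}{5 u} + \frac{A}{84}\right) = 4 - \frac{2}{5 u} + \frac{A}{84}$)
$\left(X{\left(y{\left(-9 \right)},-124 \right)} + C{\left(38,-104 \right)}\right) - 11911 = \left(\left(4 - \frac{2}{5 \left(-9\right)} + \frac{1}{84} \left(-124\right)\right) + 43 \left(-104\right)\right) - 11911 = \left(\left(4 - - \frac{2}{45} - \frac{31}{21}\right) - 4472\right) - 11911 = \left(\left(4 + \frac{2}{45} - \frac{31}{21}\right) - 4472\right) - 11911 = \left(\frac{809}{315} - 4472\right) - 11911 = - \frac{1407871}{315} - 11911 = - \frac{5159836}{315}$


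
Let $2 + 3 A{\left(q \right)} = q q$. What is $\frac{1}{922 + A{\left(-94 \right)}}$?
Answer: $\frac{3}{11600} \approx 0.00025862$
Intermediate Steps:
$A{\left(q \right)} = - \frac{2}{3} + \frac{q^{2}}{3}$ ($A{\left(q \right)} = - \frac{2}{3} + \frac{q q}{3} = - \frac{2}{3} + \frac{q^{2}}{3}$)
$\frac{1}{922 + A{\left(-94 \right)}} = \frac{1}{922 - \left(\frac{2}{3} - \frac{\left(-94\right)^{2}}{3}\right)} = \frac{1}{922 + \left(- \frac{2}{3} + \frac{1}{3} \cdot 8836\right)} = \frac{1}{922 + \left(- \frac{2}{3} + \frac{8836}{3}\right)} = \frac{1}{922 + \frac{8834}{3}} = \frac{1}{\frac{11600}{3}} = \frac{3}{11600}$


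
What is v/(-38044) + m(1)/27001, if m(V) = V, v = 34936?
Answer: -235817223/256806511 ≈ -0.91827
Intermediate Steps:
v/(-38044) + m(1)/27001 = 34936/(-38044) + 1/27001 = 34936*(-1/38044) + 1*(1/27001) = -8734/9511 + 1/27001 = -235817223/256806511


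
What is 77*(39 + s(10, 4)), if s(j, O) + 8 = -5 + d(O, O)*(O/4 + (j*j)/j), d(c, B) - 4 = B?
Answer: 8778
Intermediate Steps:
d(c, B) = 4 + B
s(j, O) = -13 + (4 + O)*(j + O/4) (s(j, O) = -8 + (-5 + (4 + O)*(O/4 + (j*j)/j)) = -8 + (-5 + (4 + O)*(O*(¼) + j²/j)) = -8 + (-5 + (4 + O)*(O/4 + j)) = -8 + (-5 + (4 + O)*(j + O/4)) = -13 + (4 + O)*(j + O/4))
77*(39 + s(10, 4)) = 77*(39 + (-13 + 10*(4 + 4) + (¼)*4*(4 + 4))) = 77*(39 + (-13 + 10*8 + (¼)*4*8)) = 77*(39 + (-13 + 80 + 8)) = 77*(39 + 75) = 77*114 = 8778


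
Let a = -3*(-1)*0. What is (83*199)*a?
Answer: 0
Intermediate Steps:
a = 0 (a = 3*0 = 0)
(83*199)*a = (83*199)*0 = 16517*0 = 0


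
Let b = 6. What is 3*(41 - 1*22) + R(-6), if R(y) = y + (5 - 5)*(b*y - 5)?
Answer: 51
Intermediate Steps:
R(y) = y (R(y) = y + (5 - 5)*(6*y - 5) = y + 0*(-5 + 6*y) = y + 0 = y)
3*(41 - 1*22) + R(-6) = 3*(41 - 1*22) - 6 = 3*(41 - 22) - 6 = 3*19 - 6 = 57 - 6 = 51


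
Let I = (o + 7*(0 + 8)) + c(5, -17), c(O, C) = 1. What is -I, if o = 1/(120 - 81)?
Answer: -2224/39 ≈ -57.026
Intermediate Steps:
o = 1/39 ≈ 0.025641
I = 2224/39 (I = (1/39 + 7*(0 + 8)) + 1 = (1/39 + 7*8) + 1 = (1/39 + 56) + 1 = 2185/39 + 1 = 2224/39 ≈ 57.026)
-I = -1*2224/39 = -2224/39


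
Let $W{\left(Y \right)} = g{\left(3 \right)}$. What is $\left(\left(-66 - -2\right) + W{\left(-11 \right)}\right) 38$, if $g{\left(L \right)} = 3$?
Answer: $-2318$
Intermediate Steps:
$W{\left(Y \right)} = 3$
$\left(\left(-66 - -2\right) + W{\left(-11 \right)}\right) 38 = \left(\left(-66 - -2\right) + 3\right) 38 = \left(\left(-66 + 2\right) + 3\right) 38 = \left(-64 + 3\right) 38 = \left(-61\right) 38 = -2318$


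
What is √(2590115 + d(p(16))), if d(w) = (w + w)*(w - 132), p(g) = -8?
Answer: √2592355 ≈ 1610.1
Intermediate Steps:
d(w) = 2*w*(-132 + w) (d(w) = (2*w)*(-132 + w) = 2*w*(-132 + w))
√(2590115 + d(p(16))) = √(2590115 + 2*(-8)*(-132 - 8)) = √(2590115 + 2*(-8)*(-140)) = √(2590115 + 2240) = √2592355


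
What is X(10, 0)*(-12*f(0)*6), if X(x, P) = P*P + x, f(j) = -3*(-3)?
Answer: -6480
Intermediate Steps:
f(j) = 9
X(x, P) = x + P**2 (X(x, P) = P**2 + x = x + P**2)
X(10, 0)*(-12*f(0)*6) = (10 + 0**2)*(-12*9*6) = (10 + 0)*(-108*6) = 10*(-648) = -6480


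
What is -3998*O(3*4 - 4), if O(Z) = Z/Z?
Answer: -3998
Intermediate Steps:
O(Z) = 1
-3998*O(3*4 - 4) = -3998*1 = -3998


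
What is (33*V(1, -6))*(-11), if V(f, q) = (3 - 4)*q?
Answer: -2178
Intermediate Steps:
V(f, q) = -q
(33*V(1, -6))*(-11) = (33*(-1*(-6)))*(-11) = (33*6)*(-11) = 198*(-11) = -2178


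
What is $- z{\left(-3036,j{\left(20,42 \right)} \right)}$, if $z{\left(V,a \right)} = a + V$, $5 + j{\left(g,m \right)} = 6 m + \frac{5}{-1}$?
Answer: $2794$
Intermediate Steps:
$j{\left(g,m \right)} = -10 + 6 m$ ($j{\left(g,m \right)} = -5 + \left(6 m + \frac{5}{-1}\right) = -5 + \left(6 m + 5 \left(-1\right)\right) = -5 + \left(6 m - 5\right) = -5 + \left(-5 + 6 m\right) = -10 + 6 m$)
$z{\left(V,a \right)} = V + a$
$- z{\left(-3036,j{\left(20,42 \right)} \right)} = - (-3036 + \left(-10 + 6 \cdot 42\right)) = - (-3036 + \left(-10 + 252\right)) = - (-3036 + 242) = \left(-1\right) \left(-2794\right) = 2794$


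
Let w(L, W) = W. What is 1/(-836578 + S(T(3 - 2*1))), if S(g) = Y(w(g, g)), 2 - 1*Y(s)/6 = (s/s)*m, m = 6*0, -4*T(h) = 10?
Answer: -1/836566 ≈ -1.1954e-6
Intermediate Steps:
T(h) = -5/2 (T(h) = -¼*10 = -5/2)
m = 0
Y(s) = 12 (Y(s) = 12 - 6*s/s*0 = 12 - 6*0 = 12 + 0 = 12)
S(g) = 12
1/(-836578 + S(T(3 - 2*1))) = 1/(-836578 + 12) = 1/(-836566) = -1/836566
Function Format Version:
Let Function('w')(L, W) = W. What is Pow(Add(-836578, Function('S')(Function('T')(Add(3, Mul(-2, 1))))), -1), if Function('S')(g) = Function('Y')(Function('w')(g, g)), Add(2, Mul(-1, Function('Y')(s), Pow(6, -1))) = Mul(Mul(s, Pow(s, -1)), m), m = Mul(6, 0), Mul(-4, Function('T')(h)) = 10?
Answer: Rational(-1, 836566) ≈ -1.1954e-6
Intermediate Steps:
Function('T')(h) = Rational(-5, 2) (Function('T')(h) = Mul(Rational(-1, 4), 10) = Rational(-5, 2))
m = 0
Function('Y')(s) = 12 (Function('Y')(s) = Add(12, Mul(-6, Mul(Mul(s, Pow(s, -1)), 0))) = Add(12, Mul(-6, Mul(1, 0))) = Add(12, Mul(-6, 0)) = Add(12, 0) = 12)
Function('S')(g) = 12
Pow(Add(-836578, Function('S')(Function('T')(Add(3, Mul(-2, 1))))), -1) = Pow(Add(-836578, 12), -1) = Pow(-836566, -1) = Rational(-1, 836566)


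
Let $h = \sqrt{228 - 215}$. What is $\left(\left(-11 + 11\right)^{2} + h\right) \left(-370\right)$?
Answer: $- 370 \sqrt{13} \approx -1334.1$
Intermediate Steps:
$h = \sqrt{13} \approx 3.6056$
$\left(\left(-11 + 11\right)^{2} + h\right) \left(-370\right) = \left(\left(-11 + 11\right)^{2} + \sqrt{13}\right) \left(-370\right) = \left(0^{2} + \sqrt{13}\right) \left(-370\right) = \left(0 + \sqrt{13}\right) \left(-370\right) = \sqrt{13} \left(-370\right) = - 370 \sqrt{13}$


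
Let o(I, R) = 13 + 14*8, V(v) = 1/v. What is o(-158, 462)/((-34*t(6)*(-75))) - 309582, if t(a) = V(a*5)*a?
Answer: -31577339/102 ≈ -3.0958e+5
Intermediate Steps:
o(I, R) = 125 (o(I, R) = 13 + 112 = 125)
t(a) = ⅕ (t(a) = a/((a*5)) = a/((5*a)) = (1/(5*a))*a = ⅕)
o(-158, 462)/((-34*t(6)*(-75))) - 309582 = 125/((-34*⅕*(-75))) - 309582 = 125/((-34/5*(-75))) - 309582 = 125/510 - 309582 = 125*(1/510) - 309582 = 25/102 - 309582 = -31577339/102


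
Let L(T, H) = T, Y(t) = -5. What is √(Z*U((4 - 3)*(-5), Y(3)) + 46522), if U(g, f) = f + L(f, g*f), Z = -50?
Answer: √47022 ≈ 216.85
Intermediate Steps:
U(g, f) = 2*f (U(g, f) = f + f = 2*f)
√(Z*U((4 - 3)*(-5), Y(3)) + 46522) = √(-100*(-5) + 46522) = √(-50*(-10) + 46522) = √(500 + 46522) = √47022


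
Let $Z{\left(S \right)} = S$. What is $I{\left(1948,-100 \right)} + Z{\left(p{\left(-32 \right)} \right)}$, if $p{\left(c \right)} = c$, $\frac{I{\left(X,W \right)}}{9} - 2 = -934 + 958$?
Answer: $202$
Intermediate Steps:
$I{\left(X,W \right)} = 234$ ($I{\left(X,W \right)} = 18 + 9 \left(-934 + 958\right) = 18 + 9 \cdot 24 = 18 + 216 = 234$)
$I{\left(1948,-100 \right)} + Z{\left(p{\left(-32 \right)} \right)} = 234 - 32 = 202$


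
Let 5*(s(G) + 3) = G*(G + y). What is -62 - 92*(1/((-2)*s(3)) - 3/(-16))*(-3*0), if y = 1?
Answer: -62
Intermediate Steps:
s(G) = -3 + G*(1 + G)/5 (s(G) = -3 + (G*(G + 1))/5 = -3 + (G*(1 + G))/5 = -3 + G*(1 + G)/5)
-62 - 92*(1/((-2)*s(3)) - 3/(-16))*(-3*0) = -62 - 92*(1/((-2)*(-3 + (1/5)*3 + (1/5)*3**2)) - 3/(-16))*(-3*0) = -62 - 92*(-1/(2*(-3 + 3/5 + (1/5)*9)) - 3*(-1/16))*0 = -62 - 92*(-1/(2*(-3 + 3/5 + 9/5)) + 3/16)*0 = -62 - 92*(-1/(2*(-3/5)) + 3/16)*0 = -62 - 92*(-1/2*(-5/3) + 3/16)*0 = -62 - 92*(5/6 + 3/16)*0 = -62 - 1127*0/12 = -62 - 92*0 = -62 + 0 = -62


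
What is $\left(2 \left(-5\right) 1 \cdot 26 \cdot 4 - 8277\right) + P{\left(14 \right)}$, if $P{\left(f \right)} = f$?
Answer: $-9303$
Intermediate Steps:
$\left(2 \left(-5\right) 1 \cdot 26 \cdot 4 - 8277\right) + P{\left(14 \right)} = \left(2 \left(-5\right) 1 \cdot 26 \cdot 4 - 8277\right) + 14 = \left(\left(-10\right) 1 \cdot 26 \cdot 4 - 8277\right) + 14 = \left(\left(-10\right) 26 \cdot 4 - 8277\right) + 14 = \left(\left(-260\right) 4 - 8277\right) + 14 = \left(-1040 - 8277\right) + 14 = -9317 + 14 = -9303$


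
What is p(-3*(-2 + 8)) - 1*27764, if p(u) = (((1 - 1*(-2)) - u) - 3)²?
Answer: -27440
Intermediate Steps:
p(u) = u² (p(u) = (((1 + 2) - u) - 3)² = ((3 - u) - 3)² = (-u)² = u²)
p(-3*(-2 + 8)) - 1*27764 = (-3*(-2 + 8))² - 1*27764 = (-3*6)² - 27764 = (-18)² - 27764 = 324 - 27764 = -27440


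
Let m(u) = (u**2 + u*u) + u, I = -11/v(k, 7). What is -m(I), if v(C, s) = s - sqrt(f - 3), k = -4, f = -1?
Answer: -6809/2809 - 5610*I/2809 ≈ -2.424 - 1.9972*I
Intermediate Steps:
v(C, s) = s - 2*I (v(C, s) = s - sqrt(-1 - 3) = s - sqrt(-4) = s - 2*I)
I = -11*(7 + 2*I)/53 ≈ -1.4528 - 0.41509*I
m(u) = u + 2*u**2 (m(u) = (u**2 + u**2) + u = 2*u**2 + u = u + 2*u**2)
-m(I) = -(-77/53 - 22*I/53)*(1 + 2*(-77/53 - 22*I/53)) = -(-77/53 - 22*I/53)*(1 + (-154/53 - 44*I/53)) = -(-77/53 - 22*I/53)*(-101/53 - 44*I/53) = -(-101/53 - 44*I/53)*(-77/53 - 22*I/53)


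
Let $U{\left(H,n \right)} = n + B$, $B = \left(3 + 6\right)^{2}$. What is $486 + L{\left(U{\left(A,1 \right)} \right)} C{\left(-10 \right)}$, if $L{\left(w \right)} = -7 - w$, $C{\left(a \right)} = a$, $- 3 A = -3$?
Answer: $1376$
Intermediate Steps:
$A = 1$ ($A = \left(- \frac{1}{3}\right) \left(-3\right) = 1$)
$B = 81$ ($B = 9^{2} = 81$)
$U{\left(H,n \right)} = 81 + n$ ($U{\left(H,n \right)} = n + 81 = 81 + n$)
$486 + L{\left(U{\left(A,1 \right)} \right)} C{\left(-10 \right)} = 486 + \left(-7 - \left(81 + 1\right)\right) \left(-10\right) = 486 + \left(-7 - 82\right) \left(-10\right) = 486 - -890 = 486 + 890 = 1376$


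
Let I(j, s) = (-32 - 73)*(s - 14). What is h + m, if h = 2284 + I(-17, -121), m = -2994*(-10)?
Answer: 46399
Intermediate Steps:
I(j, s) = 1470 - 105*s (I(j, s) = -105*(-14 + s) = 1470 - 105*s)
m = 29940
h = 16459 (h = 2284 + (1470 - 105*(-121)) = 2284 + (1470 + 12705) = 2284 + 14175 = 16459)
h + m = 16459 + 29940 = 46399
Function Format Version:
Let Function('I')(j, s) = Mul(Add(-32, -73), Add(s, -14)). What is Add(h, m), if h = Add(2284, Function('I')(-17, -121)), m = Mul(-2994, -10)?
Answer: 46399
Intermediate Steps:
Function('I')(j, s) = Add(1470, Mul(-105, s)) (Function('I')(j, s) = Mul(-105, Add(-14, s)) = Add(1470, Mul(-105, s)))
m = 29940
h = 16459 (h = Add(2284, Add(1470, Mul(-105, -121))) = Add(2284, Add(1470, 12705)) = Add(2284, 14175) = 16459)
Add(h, m) = Add(16459, 29940) = 46399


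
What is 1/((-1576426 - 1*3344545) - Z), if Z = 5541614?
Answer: -1/10462585 ≈ -9.5579e-8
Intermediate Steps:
1/((-1576426 - 1*3344545) - Z) = 1/((-1576426 - 1*3344545) - 1*5541614) = 1/((-1576426 - 3344545) - 5541614) = 1/(-4920971 - 5541614) = 1/(-10462585) = -1/10462585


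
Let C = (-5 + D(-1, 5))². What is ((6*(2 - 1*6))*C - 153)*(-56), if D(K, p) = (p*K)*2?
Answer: 310968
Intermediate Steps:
D(K, p) = 2*K*p (D(K, p) = (K*p)*2 = 2*K*p)
C = 225 (C = (-5 + 2*(-1)*5)² = (-5 - 10)² = (-15)² = 225)
((6*(2 - 1*6))*C - 153)*(-56) = ((6*(2 - 1*6))*225 - 153)*(-56) = ((6*(2 - 6))*225 - 153)*(-56) = ((6*(-4))*225 - 153)*(-56) = (-24*225 - 153)*(-56) = (-5400 - 153)*(-56) = -5553*(-56) = 310968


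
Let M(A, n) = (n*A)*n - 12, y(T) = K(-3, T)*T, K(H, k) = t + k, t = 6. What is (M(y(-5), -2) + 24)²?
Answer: 64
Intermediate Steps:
K(H, k) = 6 + k
y(T) = T*(6 + T) (y(T) = (6 + T)*T = T*(6 + T))
M(A, n) = -12 + A*n² (M(A, n) = (A*n)*n - 12 = A*n² - 12 = -12 + A*n²)
(M(y(-5), -2) + 24)² = ((-12 - 5*(6 - 5)*(-2)²) + 24)² = ((-12 - 5*1*4) + 24)² = ((-12 - 5*4) + 24)² = ((-12 - 20) + 24)² = (-32 + 24)² = (-8)² = 64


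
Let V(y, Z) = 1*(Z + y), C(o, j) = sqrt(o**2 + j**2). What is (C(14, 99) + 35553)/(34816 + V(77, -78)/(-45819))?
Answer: 232714701/227890615 + 45819*sqrt(9997)/1595234305 ≈ 1.0240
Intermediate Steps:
C(o, j) = sqrt(j**2 + o**2)
V(y, Z) = Z + y
(C(14, 99) + 35553)/(34816 + V(77, -78)/(-45819)) = (sqrt(99**2 + 14**2) + 35553)/(34816 + (-78 + 77)/(-45819)) = (sqrt(9801 + 196) + 35553)/(34816 - 1*(-1/45819)) = (sqrt(9997) + 35553)/(34816 + 1/45819) = (35553 + sqrt(9997))/(1595234305/45819) = (35553 + sqrt(9997))*(45819/1595234305) = 232714701/227890615 + 45819*sqrt(9997)/1595234305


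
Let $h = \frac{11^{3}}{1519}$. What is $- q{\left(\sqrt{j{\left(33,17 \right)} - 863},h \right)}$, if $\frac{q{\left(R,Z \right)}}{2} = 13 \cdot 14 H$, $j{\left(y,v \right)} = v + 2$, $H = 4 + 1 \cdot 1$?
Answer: $-1820$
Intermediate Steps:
$H = 5$ ($H = 4 + 1 = 5$)
$j{\left(y,v \right)} = 2 + v$
$h = \frac{1331}{1519}$ ($h = 1331 \cdot \frac{1}{1519} = \frac{1331}{1519} \approx 0.87623$)
$q{\left(R,Z \right)} = 1820$ ($q{\left(R,Z \right)} = 2 \cdot 13 \cdot 14 \cdot 5 = 2 \cdot 182 \cdot 5 = 2 \cdot 910 = 1820$)
$- q{\left(\sqrt{j{\left(33,17 \right)} - 863},h \right)} = \left(-1\right) 1820 = -1820$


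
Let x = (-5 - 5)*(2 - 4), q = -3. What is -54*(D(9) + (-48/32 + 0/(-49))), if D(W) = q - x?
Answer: 1323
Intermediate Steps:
x = 20 (x = -10*(-2) = 20)
D(W) = -23 (D(W) = -3 - 1*20 = -3 - 20 = -23)
-54*(D(9) + (-48/32 + 0/(-49))) = -54*(-23 + (-48/32 + 0/(-49))) = -54*(-23 + (-48*1/32 + 0*(-1/49))) = -54*(-23 + (-3/2 + 0)) = -54*(-23 - 3/2) = -54*(-49/2) = 1323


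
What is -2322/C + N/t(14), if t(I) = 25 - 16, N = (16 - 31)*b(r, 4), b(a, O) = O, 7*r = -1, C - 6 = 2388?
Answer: -3047/399 ≈ -7.6366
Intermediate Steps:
C = 2394 (C = 6 + 2388 = 2394)
r = -⅐ (r = (⅐)*(-1) = -⅐ ≈ -0.14286)
N = -60 (N = (16 - 31)*4 = -15*4 = -60)
t(I) = 9
-2322/C + N/t(14) = -2322/2394 - 60/9 = -2322*1/2394 - 60*⅑ = -129/133 - 20/3 = -3047/399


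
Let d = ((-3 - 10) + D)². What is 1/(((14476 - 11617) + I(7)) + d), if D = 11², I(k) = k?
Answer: 1/14530 ≈ 6.8823e-5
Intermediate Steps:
D = 121
d = 11664 (d = ((-3 - 10) + 121)² = (-13 + 121)² = 108² = 11664)
1/(((14476 - 11617) + I(7)) + d) = 1/(((14476 - 11617) + 7) + 11664) = 1/((2859 + 7) + 11664) = 1/(2866 + 11664) = 1/14530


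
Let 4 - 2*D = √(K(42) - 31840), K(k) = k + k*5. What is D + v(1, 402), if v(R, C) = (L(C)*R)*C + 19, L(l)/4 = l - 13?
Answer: 625533 - I*√7897 ≈ 6.2553e+5 - 88.865*I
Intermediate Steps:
L(l) = -52 + 4*l (L(l) = 4*(l - 13) = 4*(-13 + l) = -52 + 4*l)
K(k) = 6*k (K(k) = k + 5*k = 6*k)
v(R, C) = 19 + C*R*(-52 + 4*C) (v(R, C) = ((-52 + 4*C)*R)*C + 19 = (R*(-52 + 4*C))*C + 19 = C*R*(-52 + 4*C) + 19 = 19 + C*R*(-52 + 4*C))
D = 2 - I*√7897 (D = 2 - √(6*42 - 31840)/2 = 2 - √(252 - 31840)/2 = 2 - I*√7897 ≈ 2.0 - 88.865*I)
D + v(1, 402) = (2 - I*√7897) + (19 + 4*402*1*(-13 + 402)) = (2 - I*√7897) + (19 + 4*402*1*389) = (2 - I*√7897) + (19 + 625512) = (2 - I*√7897) + 625531 = 625533 - I*√7897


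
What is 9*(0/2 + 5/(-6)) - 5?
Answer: -25/2 ≈ -12.500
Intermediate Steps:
9*(0/2 + 5/(-6)) - 5 = 9*(0*(½) + 5*(-⅙)) - 5 = 9*(0 - ⅚) - 5 = 9*(-⅚) - 5 = -15/2 - 5 = -25/2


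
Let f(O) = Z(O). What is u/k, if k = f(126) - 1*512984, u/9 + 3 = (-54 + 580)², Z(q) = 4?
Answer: -2490057/512980 ≈ -4.8541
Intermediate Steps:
f(O) = 4
u = 2490057 (u = -27 + 9*(-54 + 580)² = -27 + 9*526² = -27 + 9*276676 = -27 + 2490084 = 2490057)
k = -512980 (k = 4 - 1*512984 = 4 - 512984 = -512980)
u/k = 2490057/(-512980) = 2490057*(-1/512980) = -2490057/512980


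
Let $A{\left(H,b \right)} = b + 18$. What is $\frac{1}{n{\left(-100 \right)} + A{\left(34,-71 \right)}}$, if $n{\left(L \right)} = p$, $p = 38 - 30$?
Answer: $- \frac{1}{45} \approx -0.022222$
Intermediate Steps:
$A{\left(H,b \right)} = 18 + b$
$p = 8$ ($p = 38 - 30 = 8$)
$n{\left(L \right)} = 8$
$\frac{1}{n{\left(-100 \right)} + A{\left(34,-71 \right)}} = \frac{1}{8 + \left(18 - 71\right)} = \frac{1}{8 - 53} = \frac{1}{-45} = - \frac{1}{45}$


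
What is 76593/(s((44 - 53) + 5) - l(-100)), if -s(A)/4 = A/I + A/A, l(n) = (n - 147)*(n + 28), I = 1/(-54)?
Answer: -76593/18652 ≈ -4.1064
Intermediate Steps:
I = -1/54 ≈ -0.018519
l(n) = (-147 + n)*(28 + n)
s(A) = -4 + 216*A (s(A) = -4*(A/(-1/54) + A/A) = -4*(A*(-54) + 1) = -4*(-54*A + 1) = -4*(1 - 54*A) = -4 + 216*A)
76593/(s((44 - 53) + 5) - l(-100)) = 76593/((-4 + 216*((44 - 53) + 5)) - (-4116 + (-100)² - 119*(-100))) = 76593/((-4 + 216*(-9 + 5)) - (-4116 + 10000 + 11900)) = 76593/((-4 + 216*(-4)) - 1*17784) = 76593/((-4 - 864) - 17784) = 76593/(-868 - 17784) = 76593/(-18652) = 76593*(-1/18652) = -76593/18652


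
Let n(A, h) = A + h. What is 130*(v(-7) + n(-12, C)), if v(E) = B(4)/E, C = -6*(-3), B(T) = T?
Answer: 4940/7 ≈ 705.71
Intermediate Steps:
C = 18
v(E) = 4/E
130*(v(-7) + n(-12, C)) = 130*(4/(-7) + (-12 + 18)) = 130*(4*(-1/7) + 6) = 130*(-4/7 + 6) = 130*(38/7) = 4940/7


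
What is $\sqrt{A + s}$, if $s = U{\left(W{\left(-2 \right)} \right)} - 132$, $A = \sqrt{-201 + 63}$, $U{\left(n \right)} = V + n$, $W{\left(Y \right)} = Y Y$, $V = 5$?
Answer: $\sqrt{-123 + i \sqrt{138}} \approx 0.52901 + 11.103 i$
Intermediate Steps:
$W{\left(Y \right)} = Y^{2}$
$U{\left(n \right)} = 5 + n$
$A = i \sqrt{138}$ ($A = \sqrt{-138} = i \sqrt{138} \approx 11.747 i$)
$s = -123$ ($s = \left(5 + \left(-2\right)^{2}\right) - 132 = \left(5 + 4\right) - 132 = 9 - 132 = -123$)
$\sqrt{A + s} = \sqrt{i \sqrt{138} - 123} = \sqrt{-123 + i \sqrt{138}}$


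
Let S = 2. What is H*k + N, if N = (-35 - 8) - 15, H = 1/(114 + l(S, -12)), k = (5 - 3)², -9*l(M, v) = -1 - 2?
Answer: -19882/343 ≈ -57.965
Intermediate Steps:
l(M, v) = ⅓ (l(M, v) = -(-1 - 2)/9 = -⅑*(-3) = ⅓)
k = 4 (k = 2² = 4)
H = 3/343 (H = 1/(114 + ⅓) = 1/(343/3) = 3/343 ≈ 0.0087464)
N = -58 (N = -43 - 15 = -58)
H*k + N = (3/343)*4 - 58 = 12/343 - 58 = -19882/343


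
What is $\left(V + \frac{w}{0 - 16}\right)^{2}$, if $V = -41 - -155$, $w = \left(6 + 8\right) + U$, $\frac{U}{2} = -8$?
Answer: $\frac{833569}{64} \approx 13025.0$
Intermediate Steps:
$U = -16$ ($U = 2 \left(-8\right) = -16$)
$w = -2$ ($w = \left(6 + 8\right) - 16 = 14 - 16 = -2$)
$V = 114$ ($V = -41 + 155 = 114$)
$\left(V + \frac{w}{0 - 16}\right)^{2} = \left(114 - \frac{2}{0 - 16}\right)^{2} = \left(114 - \frac{2}{-16}\right)^{2} = \left(114 - - \frac{1}{8}\right)^{2} = \left(114 + \frac{1}{8}\right)^{2} = \left(\frac{913}{8}\right)^{2} = \frac{833569}{64}$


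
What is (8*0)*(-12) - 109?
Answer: -109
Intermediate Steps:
(8*0)*(-12) - 109 = 0*(-12) - 109 = 0 - 109 = -109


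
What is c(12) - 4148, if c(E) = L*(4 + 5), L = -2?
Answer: -4166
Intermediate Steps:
c(E) = -18 (c(E) = -2*(4 + 5) = -2*9 = -18)
c(12) - 4148 = -18 - 4148 = -4166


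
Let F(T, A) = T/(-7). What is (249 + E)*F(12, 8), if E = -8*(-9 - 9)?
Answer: -4716/7 ≈ -673.71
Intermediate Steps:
F(T, A) = -T/7 (F(T, A) = T*(-⅐) = -T/7)
E = 144 (E = -8*(-18) = 144)
(249 + E)*F(12, 8) = (249 + 144)*(-⅐*12) = 393*(-12/7) = -4716/7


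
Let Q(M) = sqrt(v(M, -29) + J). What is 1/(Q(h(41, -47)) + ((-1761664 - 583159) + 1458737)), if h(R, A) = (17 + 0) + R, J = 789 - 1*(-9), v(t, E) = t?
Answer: -443043/392574199270 - sqrt(214)/392574199270 ≈ -1.1286e-6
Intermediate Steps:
J = 798 (J = 789 + 9 = 798)
h(R, A) = 17 + R
Q(M) = sqrt(798 + M) (Q(M) = sqrt(M + 798) = sqrt(798 + M))
1/(Q(h(41, -47)) + ((-1761664 - 583159) + 1458737)) = 1/(sqrt(798 + (17 + 41)) + ((-1761664 - 583159) + 1458737)) = 1/(sqrt(798 + 58) + (-2344823 + 1458737)) = 1/(sqrt(856) - 886086) = 1/(2*sqrt(214) - 886086) = 1/(-886086 + 2*sqrt(214))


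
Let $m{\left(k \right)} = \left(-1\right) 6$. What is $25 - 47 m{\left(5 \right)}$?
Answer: $307$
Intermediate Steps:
$m{\left(k \right)} = -6$
$25 - 47 m{\left(5 \right)} = 25 - -282 = 25 + 282 = 307$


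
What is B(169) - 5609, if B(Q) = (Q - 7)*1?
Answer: -5447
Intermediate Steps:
B(Q) = -7 + Q (B(Q) = (-7 + Q)*1 = -7 + Q)
B(169) - 5609 = (-7 + 169) - 5609 = 162 - 5609 = -5447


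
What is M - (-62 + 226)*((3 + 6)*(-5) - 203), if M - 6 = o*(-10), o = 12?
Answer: 40558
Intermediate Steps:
M = -114 (M = 6 + 12*(-10) = 6 - 120 = -114)
M - (-62 + 226)*((3 + 6)*(-5) - 203) = -114 - (-62 + 226)*((3 + 6)*(-5) - 203) = -114 - 164*(9*(-5) - 203) = -114 - 164*(-45 - 203) = -114 - 164*(-248) = -114 - 1*(-40672) = -114 + 40672 = 40558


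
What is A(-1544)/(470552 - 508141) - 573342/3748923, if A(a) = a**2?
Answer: -2986247951122/46972755549 ≈ -63.574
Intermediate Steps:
A(-1544)/(470552 - 508141) - 573342/3748923 = (-1544)**2/(470552 - 508141) - 573342/3748923 = 2383936/(-37589) - 573342*1/3748923 = 2383936*(-1/37589) - 191114/1249641 = -2383936/37589 - 191114/1249641 = -2986247951122/46972755549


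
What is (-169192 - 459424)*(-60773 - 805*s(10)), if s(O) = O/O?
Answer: 38708916048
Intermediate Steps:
s(O) = 1
(-169192 - 459424)*(-60773 - 805*s(10)) = (-169192 - 459424)*(-60773 - 805*1) = -628616*(-60773 - 805) = -628616*(-61578) = 38708916048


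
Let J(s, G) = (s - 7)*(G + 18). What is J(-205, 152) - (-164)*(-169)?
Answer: -63756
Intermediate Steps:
J(s, G) = (-7 + s)*(18 + G)
J(-205, 152) - (-164)*(-169) = (-126 - 7*152 + 18*(-205) + 152*(-205)) - (-164)*(-169) = (-126 - 1064 - 3690 - 31160) - 1*27716 = -36040 - 27716 = -63756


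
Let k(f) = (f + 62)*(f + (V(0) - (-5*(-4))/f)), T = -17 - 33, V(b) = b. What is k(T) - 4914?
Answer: -27546/5 ≈ -5509.2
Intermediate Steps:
T = -50
k(f) = (62 + f)*(f - 20/f) (k(f) = (f + 62)*(f + (0 - (-5*(-4))/f)) = (62 + f)*(f + (0 - 20/f)) = (62 + f)*(f - 20/f))
k(T) - 4914 = (-20 + (-50)² - 1240/(-50) + 62*(-50)) - 4914 = (-20 + 2500 - 1240*(-1/50) - 3100) - 4914 = (-20 + 2500 + 124/5 - 3100) - 4914 = -2976/5 - 4914 = -27546/5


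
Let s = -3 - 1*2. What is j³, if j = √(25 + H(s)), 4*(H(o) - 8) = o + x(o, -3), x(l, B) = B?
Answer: 31*√31 ≈ 172.60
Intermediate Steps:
s = -5 (s = -3 - 2 = -5)
H(o) = 29/4 + o/4 (H(o) = 8 + (o - 3)/4 = 8 + (-3 + o)/4 = 8 + (-¾ + o/4) = 29/4 + o/4)
j = √31 (j = √(25 + (29/4 + (¼)*(-5))) = √(25 + (29/4 - 5/4)) = √(25 + 6) = √31 ≈ 5.5678)
j³ = (√31)³ = 31*√31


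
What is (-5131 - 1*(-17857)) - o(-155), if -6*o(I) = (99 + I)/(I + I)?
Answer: 5917604/465 ≈ 12726.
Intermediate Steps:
o(I) = -(99 + I)/(12*I) (o(I) = -(99 + I)/(6*(I + I)) = -(99 + I)/(6*(2*I)) = -(99 + I)*1/(2*I)/6 = -(99 + I)/(12*I))
(-5131 - 1*(-17857)) - o(-155) = (-5131 - 1*(-17857)) - (-99 - 1*(-155))/(12*(-155)) = (-5131 + 17857) - (-1)*(-99 + 155)/(12*155) = 12726 - (-1)*56/(12*155) = 12726 - 1*(-14/465) = 12726 + 14/465 = 5917604/465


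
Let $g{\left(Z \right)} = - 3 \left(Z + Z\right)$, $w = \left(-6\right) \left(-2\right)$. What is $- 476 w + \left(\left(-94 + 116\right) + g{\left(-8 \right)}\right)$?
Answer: $-5642$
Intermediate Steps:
$w = 12$
$g{\left(Z \right)} = - 6 Z$ ($g{\left(Z \right)} = - 3 \cdot 2 Z = - 6 Z$)
$- 476 w + \left(\left(-94 + 116\right) + g{\left(-8 \right)}\right) = \left(-476\right) 12 + \left(\left(-94 + 116\right) - -48\right) = -5712 + \left(22 + 48\right) = -5712 + 70 = -5642$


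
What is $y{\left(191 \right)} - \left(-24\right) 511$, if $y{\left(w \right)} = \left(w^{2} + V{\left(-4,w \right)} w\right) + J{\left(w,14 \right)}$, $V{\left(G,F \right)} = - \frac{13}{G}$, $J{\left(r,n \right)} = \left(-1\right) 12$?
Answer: $\frac{197415}{4} \approx 49354.0$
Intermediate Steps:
$J{\left(r,n \right)} = -12$
$y{\left(w \right)} = -12 + w^{2} + \frac{13 w}{4}$ ($y{\left(w \right)} = \left(w^{2} + - \frac{13}{-4} w\right) - 12 = \left(w^{2} + \left(-13\right) \left(- \frac{1}{4}\right) w\right) - 12 = \left(w^{2} + \frac{13 w}{4}\right) - 12 = -12 + w^{2} + \frac{13 w}{4}$)
$y{\left(191 \right)} - \left(-24\right) 511 = \left(-12 + 191^{2} + \frac{13}{4} \cdot 191\right) - \left(-24\right) 511 = \left(-12 + 36481 + \frac{2483}{4}\right) - -12264 = \frac{148359}{4} + 12264 = \frac{197415}{4}$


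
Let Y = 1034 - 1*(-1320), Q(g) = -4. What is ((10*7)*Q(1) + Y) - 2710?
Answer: -636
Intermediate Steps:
Y = 2354 (Y = 1034 + 1320 = 2354)
((10*7)*Q(1) + Y) - 2710 = ((10*7)*(-4) + 2354) - 2710 = (70*(-4) + 2354) - 2710 = (-280 + 2354) - 2710 = 2074 - 2710 = -636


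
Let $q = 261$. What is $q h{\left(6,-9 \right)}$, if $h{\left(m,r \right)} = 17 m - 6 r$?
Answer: $40716$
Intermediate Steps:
$h{\left(m,r \right)} = - 6 r + 17 m$
$q h{\left(6,-9 \right)} = 261 \left(\left(-6\right) \left(-9\right) + 17 \cdot 6\right) = 261 \left(54 + 102\right) = 261 \cdot 156 = 40716$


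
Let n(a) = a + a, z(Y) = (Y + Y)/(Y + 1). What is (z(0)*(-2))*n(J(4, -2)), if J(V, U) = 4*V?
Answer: 0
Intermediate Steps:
z(Y) = 2*Y/(1 + Y) (z(Y) = (2*Y)/(1 + Y) = 2*Y/(1 + Y))
n(a) = 2*a
(z(0)*(-2))*n(J(4, -2)) = ((2*0/(1 + 0))*(-2))*(2*(4*4)) = ((2*0/1)*(-2))*(2*16) = ((2*0*1)*(-2))*32 = (0*(-2))*32 = 0*32 = 0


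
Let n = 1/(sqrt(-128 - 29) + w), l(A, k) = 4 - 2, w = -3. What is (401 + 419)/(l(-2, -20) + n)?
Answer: 269780/653 + 820*I*sqrt(157)/653 ≈ 413.14 + 15.734*I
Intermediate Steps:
l(A, k) = 2
n = 1/(-3 + I*sqrt(157)) (n = 1/(sqrt(-128 - 29) - 3) = 1/(sqrt(-157) - 3) = 1/(I*sqrt(157) - 3) = 1/(-3 + I*sqrt(157)) ≈ -0.018072 - 0.075482*I)
(401 + 419)/(l(-2, -20) + n) = (401 + 419)/(2 + (-3/166 - I*sqrt(157)/166)) = 820/(329/166 - I*sqrt(157)/166)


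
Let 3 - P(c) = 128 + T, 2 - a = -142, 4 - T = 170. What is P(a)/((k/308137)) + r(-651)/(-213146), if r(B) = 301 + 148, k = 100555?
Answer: 158397634111/1260758590 ≈ 125.64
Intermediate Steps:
T = -166 (T = 4 - 1*170 = 4 - 170 = -166)
a = 144 (a = 2 - 1*(-142) = 2 + 142 = 144)
r(B) = 449
P(c) = 41 (P(c) = 3 - (128 - 166) = 3 - 1*(-38) = 3 + 38 = 41)
P(a)/((k/308137)) + r(-651)/(-213146) = 41/((100555/308137)) + 449/(-213146) = 41/((100555*(1/308137))) + 449*(-1/213146) = 41/(100555/308137) - 449/213146 = 41*(308137/100555) - 449/213146 = 12633617/100555 - 449/213146 = 158397634111/1260758590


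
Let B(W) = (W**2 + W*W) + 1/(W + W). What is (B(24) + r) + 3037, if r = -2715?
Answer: 70753/48 ≈ 1474.0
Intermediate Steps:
B(W) = 1/(2*W) + 2*W**2 (B(W) = (W**2 + W**2) + 1/(2*W) = 2*W**2 + 1/(2*W) = 1/(2*W) + 2*W**2)
(B(24) + r) + 3037 = ((1/2)*(1 + 4*24**3)/24 - 2715) + 3037 = ((1/2)*(1/24)*(1 + 4*13824) - 2715) + 3037 = ((1/2)*(1/24)*(1 + 55296) - 2715) + 3037 = ((1/2)*(1/24)*55297 - 2715) + 3037 = (55297/48 - 2715) + 3037 = -75023/48 + 3037 = 70753/48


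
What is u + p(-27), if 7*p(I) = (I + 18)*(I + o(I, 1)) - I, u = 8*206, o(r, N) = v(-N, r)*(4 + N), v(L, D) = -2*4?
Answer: 1738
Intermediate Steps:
v(L, D) = -8
o(r, N) = -32 - 8*N (o(r, N) = -8*(4 + N) = -32 - 8*N)
u = 1648
p(I) = -I/7 + (-40 + I)*(18 + I)/7 (p(I) = ((I + 18)*(I + (-32 - 8*1)) - I)/7 = ((18 + I)*(I + (-32 - 8)) - I)/7 = ((18 + I)*(I - 40) - I)/7 = ((18 + I)*(-40 + I) - I)/7 = ((-40 + I)*(18 + I) - I)/7 = (-I + (-40 + I)*(18 + I))/7 = -I/7 + (-40 + I)*(18 + I)/7)
u + p(-27) = 1648 + (-720/7 - 23/7*(-27) + (⅐)*(-27)²) = 1648 + (-720/7 + 621/7 + (⅐)*729) = 1648 + (-720/7 + 621/7 + 729/7) = 1648 + 90 = 1738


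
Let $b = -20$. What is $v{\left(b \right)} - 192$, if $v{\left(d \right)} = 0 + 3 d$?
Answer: $-252$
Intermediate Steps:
$v{\left(d \right)} = 3 d$
$v{\left(b \right)} - 192 = 3 \left(-20\right) - 192 = -60 - 192 = -252$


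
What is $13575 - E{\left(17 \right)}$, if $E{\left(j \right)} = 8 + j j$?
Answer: $13278$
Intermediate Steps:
$E{\left(j \right)} = 8 + j^{2}$
$13575 - E{\left(17 \right)} = 13575 - \left(8 + 17^{2}\right) = 13575 - \left(8 + 289\right) = 13575 - 297 = 13278$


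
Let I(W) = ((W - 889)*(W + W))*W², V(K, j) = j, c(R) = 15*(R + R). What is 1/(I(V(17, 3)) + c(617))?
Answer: -1/29334 ≈ -3.4090e-5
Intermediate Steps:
c(R) = 30*R (c(R) = 15*(2*R) = 30*R)
I(W) = 2*W³*(-889 + W) (I(W) = ((-889 + W)*(2*W))*W² = (2*W*(-889 + W))*W² = 2*W³*(-889 + W))
1/(I(V(17, 3)) + c(617)) = 1/(2*3³*(-889 + 3) + 30*617) = 1/(2*27*(-886) + 18510) = 1/(-47844 + 18510) = 1/(-29334) = -1/29334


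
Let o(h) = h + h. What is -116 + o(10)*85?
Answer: 1584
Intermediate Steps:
o(h) = 2*h
-116 + o(10)*85 = -116 + (2*10)*85 = -116 + 20*85 = -116 + 1700 = 1584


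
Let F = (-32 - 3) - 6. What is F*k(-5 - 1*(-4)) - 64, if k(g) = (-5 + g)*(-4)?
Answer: -1048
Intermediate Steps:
k(g) = 20 - 4*g
F = -41 (F = -35 - 6 = -41)
F*k(-5 - 1*(-4)) - 64 = -41*(20 - 4*(-5 - 1*(-4))) - 64 = -41*(20 - 4*(-5 + 4)) - 64 = -41*(20 - 4*(-1)) - 64 = -41*(20 + 4) - 64 = -41*24 - 64 = -984 - 64 = -1048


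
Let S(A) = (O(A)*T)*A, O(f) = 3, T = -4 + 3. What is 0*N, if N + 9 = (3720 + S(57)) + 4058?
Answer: 0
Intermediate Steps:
T = -1
S(A) = -3*A (S(A) = (3*(-1))*A = -3*A)
N = 7598 (N = -9 + ((3720 - 3*57) + 4058) = -9 + ((3720 - 171) + 4058) = -9 + (3549 + 4058) = -9 + 7607 = 7598)
0*N = 0*7598 = 0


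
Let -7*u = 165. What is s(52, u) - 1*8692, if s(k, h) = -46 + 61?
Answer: -8677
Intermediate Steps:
u = -165/7 (u = -⅐*165 = -165/7 ≈ -23.571)
s(k, h) = 15
s(52, u) - 1*8692 = 15 - 1*8692 = 15 - 8692 = -8677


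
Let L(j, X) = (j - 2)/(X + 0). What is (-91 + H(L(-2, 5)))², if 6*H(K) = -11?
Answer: 310249/36 ≈ 8618.0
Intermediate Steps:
L(j, X) = (-2 + j)/X
H(K) = -11/6 (H(K) = (⅙)*(-11) = -11/6)
(-91 + H(L(-2, 5)))² = (-91 - 11/6)² = (-557/6)² = 310249/36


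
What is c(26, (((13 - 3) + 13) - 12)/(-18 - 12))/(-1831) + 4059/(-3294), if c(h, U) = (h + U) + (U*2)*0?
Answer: -695969/558455 ≈ -1.2462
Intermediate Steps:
c(h, U) = U + h (c(h, U) = (U + h) + (2*U)*0 = (U + h) + 0 = U + h)
c(26, (((13 - 3) + 13) - 12)/(-18 - 12))/(-1831) + 4059/(-3294) = ((((13 - 3) + 13) - 12)/(-18 - 12) + 26)/(-1831) + 4059/(-3294) = (((10 + 13) - 12)/(-30) + 26)*(-1/1831) + 4059*(-1/3294) = ((23 - 12)*(-1/30) + 26)*(-1/1831) - 451/366 = (11*(-1/30) + 26)*(-1/1831) - 451/366 = (-11/30 + 26)*(-1/1831) - 451/366 = (769/30)*(-1/1831) - 451/366 = -769/54930 - 451/366 = -695969/558455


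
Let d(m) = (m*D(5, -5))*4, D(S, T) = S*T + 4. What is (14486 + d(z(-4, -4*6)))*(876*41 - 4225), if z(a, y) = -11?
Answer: 488358310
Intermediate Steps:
D(S, T) = 4 + S*T
d(m) = -84*m (d(m) = (m*(4 + 5*(-5)))*4 = (m*(4 - 25))*4 = (m*(-21))*4 = -21*m*4 = -84*m)
(14486 + d(z(-4, -4*6)))*(876*41 - 4225) = (14486 - 84*(-11))*(876*41 - 4225) = (14486 + 924)*(35916 - 4225) = 15410*31691 = 488358310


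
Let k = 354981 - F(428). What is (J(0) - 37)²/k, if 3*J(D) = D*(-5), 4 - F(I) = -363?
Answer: 1369/354614 ≈ 0.0038605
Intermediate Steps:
F(I) = 367 (F(I) = 4 - 1*(-363) = 4 + 363 = 367)
J(D) = -5*D/3 (J(D) = (D*(-5))/3 = (-5*D)/3 = -5*D/3)
k = 354614 (k = 354981 - 1*367 = 354981 - 367 = 354614)
(J(0) - 37)²/k = (-5/3*0 - 37)²/354614 = (0 - 37)²*(1/354614) = (-37)²*(1/354614) = 1369*(1/354614) = 1369/354614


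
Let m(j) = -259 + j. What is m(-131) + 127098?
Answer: 126708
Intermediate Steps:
m(-131) + 127098 = (-259 - 131) + 127098 = -390 + 127098 = 126708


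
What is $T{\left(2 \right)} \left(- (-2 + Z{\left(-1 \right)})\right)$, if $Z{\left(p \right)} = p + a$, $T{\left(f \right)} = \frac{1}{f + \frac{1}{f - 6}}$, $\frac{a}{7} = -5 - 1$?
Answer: $\frac{180}{7} \approx 25.714$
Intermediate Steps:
$a = -42$ ($a = 7 \left(-5 - 1\right) = 7 \left(-6\right) = -42$)
$T{\left(f \right)} = \frac{1}{f + \frac{1}{-6 + f}}$
$Z{\left(p \right)} = -42 + p$ ($Z{\left(p \right)} = p - 42 = -42 + p$)
$T{\left(2 \right)} \left(- (-2 + Z{\left(-1 \right)})\right) = \frac{-6 + 2}{1 + 2^{2} - 12} \left(- (-2 - 43)\right) = \frac{1}{1 + 4 - 12} \left(-4\right) \left(- (-2 - 43)\right) = \frac{1}{-7} \left(-4\right) \left(\left(-1\right) \left(-45\right)\right) = \left(- \frac{1}{7}\right) \left(-4\right) 45 = \frac{4}{7} \cdot 45 = \frac{180}{7}$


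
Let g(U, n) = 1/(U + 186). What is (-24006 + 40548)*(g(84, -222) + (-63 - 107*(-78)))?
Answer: 2055261709/15 ≈ 1.3702e+8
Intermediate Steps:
g(U, n) = 1/(186 + U)
(-24006 + 40548)*(g(84, -222) + (-63 - 107*(-78))) = (-24006 + 40548)*(1/(186 + 84) + (-63 - 107*(-78))) = 16542*(1/270 + (-63 + 8346)) = 16542*(1/270 + 8283) = 16542*(2236411/270) = 2055261709/15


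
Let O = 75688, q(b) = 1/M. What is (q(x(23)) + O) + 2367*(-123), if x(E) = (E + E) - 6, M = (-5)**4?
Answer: -134658124/625 ≈ -2.1545e+5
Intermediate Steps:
M = 625
x(E) = -6 + 2*E (x(E) = 2*E - 6 = -6 + 2*E)
q(b) = 1/625
(q(x(23)) + O) + 2367*(-123) = (1/625 + 75688) + 2367*(-123) = 47305001/625 - 291141 = -134658124/625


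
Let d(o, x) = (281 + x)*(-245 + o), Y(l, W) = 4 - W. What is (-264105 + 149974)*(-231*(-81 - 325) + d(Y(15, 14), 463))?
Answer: 10949043354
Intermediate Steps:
d(o, x) = (-245 + o)*(281 + x)
(-264105 + 149974)*(-231*(-81 - 325) + d(Y(15, 14), 463)) = (-264105 + 149974)*(-231*(-81 - 325) + (-68845 - 245*463 + 281*(4 - 1*14) + (4 - 1*14)*463)) = -114131*(-231*(-406) + (-68845 - 113435 + 281*(4 - 14) + (4 - 14)*463)) = -114131*(93786 + (-68845 - 113435 + 281*(-10) - 10*463)) = -114131*(93786 + (-68845 - 113435 - 2810 - 4630)) = -114131*(93786 - 189720) = -114131*(-95934) = 10949043354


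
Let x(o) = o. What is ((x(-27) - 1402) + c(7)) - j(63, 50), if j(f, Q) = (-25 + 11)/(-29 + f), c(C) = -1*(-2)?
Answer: -24252/17 ≈ -1426.6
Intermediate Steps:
c(C) = 2
j(f, Q) = -14/(-29 + f)
((x(-27) - 1402) + c(7)) - j(63, 50) = ((-27 - 1402) + 2) - (-14)/(-29 + 63) = (-1429 + 2) - (-14)/34 = -1427 - (-14)/34 = -1427 - 1*(-7/17) = -1427 + 7/17 = -24252/17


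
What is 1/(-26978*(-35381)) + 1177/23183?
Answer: 1123456666569/22128373291094 ≈ 0.050770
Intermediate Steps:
1/(-26978*(-35381)) + 1177/23183 = -1/26978*(-1/35381) + 1177*(1/23183) = 1/954508618 + 1177/23183 = 1123456666569/22128373291094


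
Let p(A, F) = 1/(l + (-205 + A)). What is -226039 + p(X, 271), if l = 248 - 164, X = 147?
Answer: -5877013/26 ≈ -2.2604e+5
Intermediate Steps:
l = 84
p(A, F) = 1/(-121 + A) (p(A, F) = 1/(84 + (-205 + A)) = 1/(-121 + A))
-226039 + p(X, 271) = -226039 + 1/(-121 + 147) = -226039 + 1/26 = -5877013/26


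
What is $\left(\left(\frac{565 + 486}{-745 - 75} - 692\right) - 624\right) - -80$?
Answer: $- \frac{1014571}{820} \approx -1237.3$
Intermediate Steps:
$\left(\left(\frac{565 + 486}{-745 - 75} - 692\right) - 624\right) - -80 = \left(\left(\frac{1051}{-820} - 692\right) - 624\right) + \left(-1165 + 1245\right) = \left(\left(1051 \left(- \frac{1}{820}\right) - 692\right) - 624\right) + 80 = \left(\left(- \frac{1051}{820} - 692\right) - 624\right) + 80 = \left(- \frac{568491}{820} - 624\right) + 80 = - \frac{1080171}{820} + 80 = - \frac{1014571}{820}$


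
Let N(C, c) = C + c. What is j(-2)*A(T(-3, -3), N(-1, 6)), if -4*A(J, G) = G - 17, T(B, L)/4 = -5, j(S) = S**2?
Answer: 12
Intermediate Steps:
T(B, L) = -20 (T(B, L) = 4*(-5) = -20)
A(J, G) = 17/4 - G/4 (A(J, G) = -(G - 17)/4 = -(-17 + G)/4 = 17/4 - G/4)
j(-2)*A(T(-3, -3), N(-1, 6)) = (-2)**2*(17/4 - (-1 + 6)/4) = 4*(17/4 - 1/4*5) = 4*(17/4 - 5/4) = 4*3 = 12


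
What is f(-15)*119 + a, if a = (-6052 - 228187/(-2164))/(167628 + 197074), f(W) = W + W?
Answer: -2817510875301/789215128 ≈ -3570.0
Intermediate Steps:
f(W) = 2*W
a = -12868341/789215128 (a = (-6052 - 228187*(-1/2164))/364702 = (-6052 + 228187/2164)*(1/364702) = -12868341/2164*1/364702 = -12868341/789215128 ≈ -0.016305)
f(-15)*119 + a = (2*(-15))*119 - 12868341/789215128 = -30*119 - 12868341/789215128 = -3570 - 12868341/789215128 = -2817510875301/789215128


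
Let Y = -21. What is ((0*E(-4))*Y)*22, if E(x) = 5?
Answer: 0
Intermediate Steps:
((0*E(-4))*Y)*22 = ((0*5)*(-21))*22 = (0*(-21))*22 = 0*22 = 0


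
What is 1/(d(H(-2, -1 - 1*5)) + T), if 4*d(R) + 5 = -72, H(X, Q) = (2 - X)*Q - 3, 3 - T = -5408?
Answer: 4/21567 ≈ 0.00018547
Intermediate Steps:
T = 5411 (T = 3 - 1*(-5408) = 3 + 5408 = 5411)
H(X, Q) = -3 + Q*(2 - X) (H(X, Q) = Q*(2 - X) - 3 = -3 + Q*(2 - X))
d(R) = -77/4 (d(R) = -5/4 + (1/4)*(-72) = -5/4 - 18 = -77/4)
1/(d(H(-2, -1 - 1*5)) + T) = 1/(-77/4 + 5411) = 1/(21567/4) = 4/21567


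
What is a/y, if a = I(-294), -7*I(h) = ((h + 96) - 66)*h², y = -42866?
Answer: -1629936/21433 ≈ -76.048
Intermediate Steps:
I(h) = -h²*(30 + h)/7 (I(h) = -((h + 96) - 66)*h²/7 = -((96 + h) - 66)*h²/7 = -(30 + h)*h²/7 = -h²*(30 + h)/7)
a = 3259872 (a = (⅐)*(-294)²*(-30 - 1*(-294)) = (⅐)*86436*(-30 + 294) = (⅐)*86436*264 = 3259872)
a/y = 3259872/(-42866) = 3259872*(-1/42866) = -1629936/21433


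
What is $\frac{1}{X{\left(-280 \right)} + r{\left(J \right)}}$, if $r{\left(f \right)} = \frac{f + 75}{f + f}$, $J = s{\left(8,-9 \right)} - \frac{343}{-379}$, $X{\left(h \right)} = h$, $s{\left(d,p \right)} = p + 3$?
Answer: $- \frac{1931}{553927} \approx -0.003486$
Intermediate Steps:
$s{\left(d,p \right)} = 3 + p$
$J = - \frac{1931}{379}$ ($J = \left(3 - 9\right) - \frac{343}{-379} = -6 - 343 \left(- \frac{1}{379}\right) = -6 - - \frac{343}{379} = -6 + \frac{343}{379} = - \frac{1931}{379} \approx -5.095$)
$r{\left(f \right)} = \frac{75 + f}{2 f}$
$\frac{1}{X{\left(-280 \right)} + r{\left(J \right)}} = \frac{1}{-280 + \frac{75 - \frac{1931}{379}}{2 \left(- \frac{1931}{379}\right)}} = \frac{1}{-280 + \frac{1}{2} \left(- \frac{379}{1931}\right) \frac{26494}{379}} = \frac{1}{-280 - \frac{13247}{1931}} = \frac{1}{- \frac{553927}{1931}} = - \frac{1931}{553927}$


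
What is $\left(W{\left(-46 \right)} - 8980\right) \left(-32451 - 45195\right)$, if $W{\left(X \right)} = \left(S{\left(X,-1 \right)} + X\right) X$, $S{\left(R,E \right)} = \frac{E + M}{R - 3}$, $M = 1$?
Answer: $532962144$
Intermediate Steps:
$S{\left(R,E \right)} = \frac{1 + E}{-3 + R}$ ($S{\left(R,E \right)} = \frac{E + 1}{R - 3} = \frac{1 + E}{-3 + R}$)
$W{\left(X \right)} = X^{2}$ ($W{\left(X \right)} = \left(\frac{1 - 1}{-3 + X} + X\right) X = \left(\frac{1}{-3 + X} 0 + X\right) X = \left(0 + X\right) X = X X = X^{2}$)
$\left(W{\left(-46 \right)} - 8980\right) \left(-32451 - 45195\right) = \left(\left(-46\right)^{2} - 8980\right) \left(-32451 - 45195\right) = \left(2116 - 8980\right) \left(-77646\right) = \left(-6864\right) \left(-77646\right) = 532962144$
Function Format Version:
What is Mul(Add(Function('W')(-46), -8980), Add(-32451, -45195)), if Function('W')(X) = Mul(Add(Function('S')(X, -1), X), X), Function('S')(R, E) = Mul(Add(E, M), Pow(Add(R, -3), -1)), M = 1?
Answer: 532962144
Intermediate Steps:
Function('S')(R, E) = Mul(Pow(Add(-3, R), -1), Add(1, E)) (Function('S')(R, E) = Mul(Add(E, 1), Pow(Add(R, -3), -1)) = Mul(Add(1, E), Pow(Add(-3, R), -1)) = Mul(Pow(Add(-3, R), -1), Add(1, E)))
Function('W')(X) = Pow(X, 2) (Function('W')(X) = Mul(Add(Mul(Pow(Add(-3, X), -1), Add(1, -1)), X), X) = Mul(Add(Mul(Pow(Add(-3, X), -1), 0), X), X) = Mul(Add(0, X), X) = Mul(X, X) = Pow(X, 2))
Mul(Add(Function('W')(-46), -8980), Add(-32451, -45195)) = Mul(Add(Pow(-46, 2), -8980), Add(-32451, -45195)) = Mul(Add(2116, -8980), -77646) = Mul(-6864, -77646) = 532962144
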